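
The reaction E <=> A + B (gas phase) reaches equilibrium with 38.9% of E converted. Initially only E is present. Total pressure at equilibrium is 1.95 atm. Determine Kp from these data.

Take 1 mol E as basis and let X be its fractional conversion, so ξ = X.
At extent ξ: n_E = 1 − X; n_A = X; n_B = X.
Summing: n_T = 1 + X.
At X = 0.389: n_E = 0.611, n_A = 0.389, n_B = 0.389, n_T = 1.39.
p_i = (n_i/n_T)·P. Kp = p_A p_B / (p_E) = 0.348 atm.

Kp = 0.348 atm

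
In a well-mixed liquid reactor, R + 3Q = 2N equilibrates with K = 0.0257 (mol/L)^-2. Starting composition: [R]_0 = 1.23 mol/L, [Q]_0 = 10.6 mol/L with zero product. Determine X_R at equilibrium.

Let X = conversion of R; extent ξ = 1.23·X mol/L.
Concentrations: [R] = 1.23 − 1.23X; [Q] = 10.6 − 3.69X; [N] = 2.46X.
K = [N]^2 / ([R] [Q]^3).
Equating to 0.0257 (mol/L)^-2: the physical root is X = 0.763.

X = 0.763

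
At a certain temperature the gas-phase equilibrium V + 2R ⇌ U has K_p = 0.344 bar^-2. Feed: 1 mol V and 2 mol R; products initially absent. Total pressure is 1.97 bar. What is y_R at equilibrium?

Take 1 mol V as basis and let X be its fractional conversion, so ξ = X.
Mole table: n_V = 1 − X; n_R = 2 − 2X; n_U = X.
n_T = Σnᵢ = 3 − 2X.
With p_i = (n_i/n_T)P, K_p = p_U / (p_V p_R^2).
Setting this equal to 0.344 bar^-2 and taking the physical root (0 < X < 1) gives X = 0.310.
Then n_R = 1.38, n_T = 2.38, so y_R = 0.580.

y_R = 0.580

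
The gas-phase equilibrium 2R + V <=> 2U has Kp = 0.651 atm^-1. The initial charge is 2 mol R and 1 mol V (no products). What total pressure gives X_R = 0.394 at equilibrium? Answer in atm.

Let X = conversion of R (basis 2 mol R); extent of reaction ξ = X.
At extent ξ: n_R = 2 − 2X; n_V = 1 − X; n_U = 2X.
Total moles n_T = 3 − X.
Kp = p_U^2 / (p_R^2 p_V) with p_i = (n_i/n_T)·P.
At X = 0.394: the mole-fraction product g(X) = Π y_i^ν_i = 1.818. Since Kp = g(X)·P^{-1}, P = (g/Kp)^(1/1) = (1.818/0.651)^(1/1) = 2.79 atm.

P = 2.79 atm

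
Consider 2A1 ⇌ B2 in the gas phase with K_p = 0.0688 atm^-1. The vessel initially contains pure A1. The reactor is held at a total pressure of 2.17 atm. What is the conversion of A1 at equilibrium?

Let X = conversion of A1 (basis 1 mol A1); extent of reaction ξ = 0.5X.
Moles: n_A1 = 1 − X; n_B2 = 0.5X.
Summing: n_T = 1 − 0.5X.
y_i = n_i/n_T, p_i = y_i·P. K_p = p_B2 / (p_A1^2).
Substituting and setting equal to 0.0688 atm^-1 gives a polynomial in X; the root in (0,1) is X = 0.209.

X = 0.209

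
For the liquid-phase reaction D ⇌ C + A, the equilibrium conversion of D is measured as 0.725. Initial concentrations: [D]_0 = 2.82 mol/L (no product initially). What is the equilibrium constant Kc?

Kc = 5.39 mol/L

Let X = conversion of D.
Concentrations: [D] = 2.82 − 2.82X; [C] = 2.82X; [A] = 2.82X.
At X = 0.725: [D] = 0.776, [C] = 2.04, [A] = 2.04.
Kc = [C] [A] / ([D]) = 5.39 mol/L.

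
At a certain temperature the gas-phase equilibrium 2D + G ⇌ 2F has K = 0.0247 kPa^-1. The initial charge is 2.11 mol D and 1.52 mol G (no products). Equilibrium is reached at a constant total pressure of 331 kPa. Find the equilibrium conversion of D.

Take 2.11 mol D as basis and let X be its fractional conversion, so ξ = 1.05X.
Mole table: n_D = 2.11 − 2.11X; n_G = 1.52 − 1.05X; n_F = 2.11X.
Summing: n_T = 3.63 − 1.05X.
y_i = n_i/n_T, p_i = y_i·P. K = p_F^2 / (p_D^2 p_G).
Setting this equal to 0.0247 kPa^-1 and taking the physical root (0 < X < 1) gives X = 0.608.

X = 0.608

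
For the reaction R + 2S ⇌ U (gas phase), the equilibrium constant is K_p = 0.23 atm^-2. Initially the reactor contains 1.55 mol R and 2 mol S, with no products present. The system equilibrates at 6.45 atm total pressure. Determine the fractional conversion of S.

Basis: 2 mol S initially; let X = conversion of S. Extent ξ = X.
Mole table: n_R = 1.55 − X; n_S = 2 − 2X; n_U = X.
Summing: n_T = 3.55 − 2X.
y_i = n_i/n_T, p_i = y_i·P. K_p = p_U / (p_R p_S^2).
Equating to 0.23 atm^-2 and solving on 0 < X < 1: X = 0.686.

X = 0.686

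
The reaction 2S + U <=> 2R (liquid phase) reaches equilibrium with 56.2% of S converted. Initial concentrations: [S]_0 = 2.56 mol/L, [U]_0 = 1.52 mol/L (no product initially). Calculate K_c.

K_c = 2.06 L/mol

Let X = conversion of S.
Concentrations: [S] = 2.56 − 2.56X; [U] = 1.52 − 1.28X; [R] = 2.56X.
At X = 0.562: [S] = 1.12, [U] = 0.801, [R] = 1.44.
K_c = [R]^2 / ([S]^2 [U]) = 2.06 L/mol.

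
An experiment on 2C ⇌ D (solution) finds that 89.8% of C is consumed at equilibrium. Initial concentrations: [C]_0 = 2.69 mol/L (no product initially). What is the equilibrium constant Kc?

Let X = conversion of C.
Concentrations: [C] = 2.69 − 2.69X; [D] = 1.34X.
At X = 0.898: [C] = 0.274, [D] = 1.21.
Kc = [D] / ([C]^2) = 16 L/mol.

Kc = 16 L/mol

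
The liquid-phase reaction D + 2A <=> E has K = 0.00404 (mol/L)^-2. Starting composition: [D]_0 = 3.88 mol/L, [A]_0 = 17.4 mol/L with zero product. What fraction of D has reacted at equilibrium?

X = 0.441

Let X = conversion of D; extent ξ = 3.88·X mol/L.
Concentrations: [D] = 3.88 − 3.88X; [A] = 17.4 − 7.76X; [E] = 3.88X.
K = [E] / ([D] [A]^2).
Equating to 0.00404 (mol/L)^-2: the physical root is X = 0.441.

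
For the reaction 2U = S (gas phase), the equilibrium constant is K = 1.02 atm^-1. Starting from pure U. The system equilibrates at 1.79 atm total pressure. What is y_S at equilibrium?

Basis: 1 mol U initially; let X = conversion of U. Extent ξ = 0.5X.
Moles: n_U = 1 − X; n_S = 0.5X.
n_T = Σnᵢ = 1 − 0.5X.
Mole fractions y_i = n_i/n_T; K = p_S / (p_U^2) with p_i = y_i·P.
Substituting and setting equal to 1.02 atm^-1 gives a polynomial in X; the root in (0,1) is X = 0.653.
Then n_S = 0.326, n_T = 0.674, so y_S = 0.485.

y_S = 0.485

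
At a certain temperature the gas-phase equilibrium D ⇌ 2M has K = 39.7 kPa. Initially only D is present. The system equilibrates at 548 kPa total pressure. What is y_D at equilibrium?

y_D = 0.765

Take 1 mol D as basis and let X be its fractional conversion, so ξ = X.
Species balance: n_D = 1 − X; n_M = 2X.
Summing: n_T = 1 + X.
Mole fractions y_i = n_i/n_T; K = p_M^2 / (p_D) with p_i = y_i·P.
Setting this equal to 39.7 kPa and taking the physical root (0 < X < 1) gives X = 0.133.
Then n_D = 0.867, n_T = 1.13, so y_D = 0.765.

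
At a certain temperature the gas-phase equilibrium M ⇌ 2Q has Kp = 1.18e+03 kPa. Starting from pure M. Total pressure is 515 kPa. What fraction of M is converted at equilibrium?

X = 0.603

Take 1 mol M as basis and let X be its fractional conversion, so ξ = X.
Mole table: n_M = 1 − X; n_Q = 2X.
Total moles n_T = 1 + X.
Mole fractions y_i = n_i/n_T; Kp = p_Q^2 / (p_M) with p_i = y_i·P.
Equating to 1.18e+03 kPa and solving on 0 < X < 1: X = 0.603.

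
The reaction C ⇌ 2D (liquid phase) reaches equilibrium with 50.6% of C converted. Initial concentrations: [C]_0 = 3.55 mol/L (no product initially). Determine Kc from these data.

Let X = conversion of C.
Concentrations: [C] = 3.55 − 3.55X; [D] = 7.1X.
At X = 0.506: [C] = 1.75, [D] = 3.59.
Kc = [D]^2 / ([C]) = 7.36 mol/L.

Kc = 7.36 mol/L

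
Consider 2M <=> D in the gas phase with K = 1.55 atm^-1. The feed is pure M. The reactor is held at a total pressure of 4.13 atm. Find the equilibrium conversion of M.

Take 1 mol M as basis and let X be its fractional conversion, so ξ = 0.5X.
Species balance: n_M = 1 − X; n_D = 0.5X.
n_T = Σnᵢ = 1 − 0.5X.
Mole fractions y_i = n_i/n_T; K = p_D / (p_M^2) with p_i = y_i·P.
This yields a degree-2 equation in X; solving on (0,1), X = 0.806.

X = 0.806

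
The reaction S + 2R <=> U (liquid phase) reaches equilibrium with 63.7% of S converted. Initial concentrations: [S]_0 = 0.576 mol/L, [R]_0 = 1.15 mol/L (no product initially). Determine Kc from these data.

Let X = conversion of S.
Concentrations: [S] = 0.576 − 0.576X; [R] = 1.15 − 1.15X; [U] = 0.576X.
At X = 0.637: [S] = 0.209, [R] = 0.416, [U] = 0.367.
Kc = [U] / ([S] [R]^2) = 10.1 (mol/L)^-2.

Kc = 10.1 (mol/L)^-2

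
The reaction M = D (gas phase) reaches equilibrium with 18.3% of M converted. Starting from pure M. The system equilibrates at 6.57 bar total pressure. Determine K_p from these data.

Take 1 mol M as basis and let X be its fractional conversion, so ξ = X.
Species balance: n_M = 1 − X; n_D = X.
Total moles n_T = 1 (Δν = 0, constant).
At X = 0.183: n_M = 0.817, n_D = 0.183, n_T = 1.
p_i = (n_i/n_T)·P. K_p = p_D / (p_M) = 0.224.

K_p = 0.224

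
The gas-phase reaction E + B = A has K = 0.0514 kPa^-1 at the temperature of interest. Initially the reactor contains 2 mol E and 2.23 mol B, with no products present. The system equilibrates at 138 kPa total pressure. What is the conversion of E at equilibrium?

Take 2 mol E as basis and let X be its fractional conversion, so ξ = 2X.
Moles: n_E = 2 − 2X; n_B = 2.23 − 2X; n_A = 2X.
Total moles n_T = 4.23 − 2X.
y_i = n_i/n_T, p_i = y_i·P. K = p_A / (p_E p_B).
Setting this equal to 0.0514 kPa^-1 and taking the physical root (0 < X < 1) gives X = 0.682.

X = 0.682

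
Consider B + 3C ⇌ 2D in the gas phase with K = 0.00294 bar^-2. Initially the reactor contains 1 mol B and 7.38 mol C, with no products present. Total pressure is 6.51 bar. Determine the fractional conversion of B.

Let X = conversion of B (basis 1 mol B); extent of reaction ξ = X.
Moles: n_B = 1 − X; n_C = 7.38 − 3X; n_D = 2X.
Total moles n_T = 8.38 − 2X.
Mole fractions y_i = n_i/n_T; K = p_D^2 / (p_B p_C^3) with p_i = y_i·P.
Substituting and setting equal to 0.00294 bar^-2 gives a polynomial in X; the root in (0,1) is X = 0.310.

X = 0.310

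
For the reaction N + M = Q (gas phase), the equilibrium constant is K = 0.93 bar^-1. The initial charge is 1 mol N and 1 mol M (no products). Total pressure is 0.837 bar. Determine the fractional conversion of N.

X = 0.250

Take 1 mol N as basis and let X be its fractional conversion, so ξ = X.
Moles: n_N = 1 − X; n_M = 1 − X; n_Q = X.
n_T = Σnᵢ = 2 − X.
y_i = n_i/n_T, p_i = y_i·P. K = p_Q / (p_N p_M).
Equating to 0.93 bar^-1 and solving on 0 < X < 1: X = 0.250.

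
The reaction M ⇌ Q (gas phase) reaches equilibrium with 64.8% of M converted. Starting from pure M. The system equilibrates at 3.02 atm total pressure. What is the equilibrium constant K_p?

Take 1 mol M as basis and let X be its fractional conversion, so ξ = X.
Mole table: n_M = 1 − X; n_Q = X.
n_T stays at 1 (no change in mole number).
At X = 0.648: n_M = 0.352, n_Q = 0.648, n_T = 1.
p_i = (n_i/n_T)·P. K_p = p_Q / (p_M) = 1.84.

K_p = 1.84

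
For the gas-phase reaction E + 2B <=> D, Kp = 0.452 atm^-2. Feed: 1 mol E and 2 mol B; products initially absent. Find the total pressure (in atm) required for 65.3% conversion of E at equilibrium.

P = 4.98 atm

Basis: 1 mol E initially; let X = conversion of E. Extent ξ = X.
Species balance: n_E = 1 − X; n_B = 2 − 2X; n_D = X.
Total moles n_T = 3 − 2X.
Kp = p_D / (p_E p_B^2) with p_i = (n_i/n_T)·P.
At X = 0.653: the mole-fraction product g(X) = Π y_i^ν_i = 11.21. Since Kp = g(X)·P^{-2}, P = (g/Kp)^(1/2) = (11.21/0.452)^(1/2) = 4.98 atm.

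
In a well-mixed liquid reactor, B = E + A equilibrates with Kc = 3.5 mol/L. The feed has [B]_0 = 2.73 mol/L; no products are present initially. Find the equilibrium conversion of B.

X = 0.660

Let X = conversion of B; extent ξ = 2.73·X mol/L.
Concentrations: [B] = 2.73 − 2.73X; [E] = 2.73X; [A] = 2.73X.
Kc = [E] [A] / ([B]).
This equals 3.5 at X = 0.660 (the root in 0 < X < 1).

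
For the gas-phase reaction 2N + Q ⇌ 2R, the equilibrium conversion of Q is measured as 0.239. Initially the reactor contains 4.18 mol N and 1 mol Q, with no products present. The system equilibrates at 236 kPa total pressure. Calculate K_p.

K_p = 0.000459 kPa^-1

Basis: 1 mol Q initially; let X = conversion of Q. Extent ξ = X.
At extent ξ: n_N = 4.18 − 2X; n_Q = 1 − X; n_R = 2X.
n_T = Σnᵢ = 5.18 − X.
At X = 0.239: n_N = 3.7, n_Q = 0.761, n_R = 0.478, n_T = 4.94.
p_i = (n_i/n_T)·P. K_p = p_R^2 / (p_N^2 p_Q) = 0.000459 kPa^-1.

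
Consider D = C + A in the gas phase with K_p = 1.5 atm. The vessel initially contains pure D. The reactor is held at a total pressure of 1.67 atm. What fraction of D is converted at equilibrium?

Basis: 1 mol D initially; let X = conversion of D. Extent ξ = X.
At extent ξ: n_D = 1 − X; n_C = X; n_A = X.
Total moles n_T = 1 + X.
y_i = n_i/n_T, p_i = y_i·P. K_p = p_C p_A / (p_D).
Setting this equal to 1.5 atm and taking the physical root (0 < X < 1) gives X = 0.688.

X = 0.688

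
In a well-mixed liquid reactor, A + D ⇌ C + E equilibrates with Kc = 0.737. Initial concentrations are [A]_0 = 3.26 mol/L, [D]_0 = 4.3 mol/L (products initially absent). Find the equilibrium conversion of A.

X = 0.526

Let X = conversion of A; extent ξ = 3.26·X mol/L.
Concentrations: [A] = 3.26 − 3.26X; [D] = 4.3 − 3.26X; [C] = 3.26X; [E] = 3.26X.
Kc = [C] [E] / ([A] [D]).
Solving Kc = 0.737 for X ∈ (0,1): X = 0.526.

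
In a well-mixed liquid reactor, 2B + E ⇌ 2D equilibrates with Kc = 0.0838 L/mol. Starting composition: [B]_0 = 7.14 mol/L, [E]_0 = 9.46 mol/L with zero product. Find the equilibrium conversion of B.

Let X = conversion of B; extent ξ = 7.14X/2 mol/L.
Concentrations: [B] = 7.14 − 7.14X; [E] = 9.46 − 3.57X; [D] = 7.14X.
Kc = [D]^2 / ([B]^2 [E]).
Equating to 0.0838 L/mol: the physical root is X = 0.448.

X = 0.448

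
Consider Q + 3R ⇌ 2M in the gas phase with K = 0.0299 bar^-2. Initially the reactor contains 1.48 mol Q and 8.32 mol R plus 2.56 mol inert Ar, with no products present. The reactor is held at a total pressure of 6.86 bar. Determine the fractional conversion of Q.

X = 0.488

Take 1.48 mol Q as basis and let X be its fractional conversion, so ξ = 1.48X.
At extent ξ: n_Q = 1.48 − 1.48X; n_R = 8.32 − 4.44X; n_M = 2.96X; n_I = 2.56 (inert).
n_T = Σnᵢ = 12.4 − 2.96X.
y_i = n_i/n_T, p_i = y_i·P. K = p_M^2 / (p_Q p_R^3).
Setting this equal to 0.0299 bar^-2 and taking the physical root (0 < X < 1) gives X = 0.488.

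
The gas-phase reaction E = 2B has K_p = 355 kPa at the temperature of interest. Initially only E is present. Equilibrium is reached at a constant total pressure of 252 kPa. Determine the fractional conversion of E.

X = 0.510

Let X = conversion of E (basis 1 mol E); extent of reaction ξ = X.
Moles: n_E = 1 − X; n_B = 2X.
Summing: n_T = 1 + X.
With p_i = (n_i/n_T)P, K_p = p_B^2 / (p_E).
This yields a degree-2 equation in X; solving on (0,1), X = 0.510.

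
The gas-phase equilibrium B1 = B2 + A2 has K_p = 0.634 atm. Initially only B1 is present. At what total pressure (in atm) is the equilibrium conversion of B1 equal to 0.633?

Take 1 mol B1 as basis and let X be its fractional conversion, so ξ = X.
Mole table: n_B1 = 1 − X; n_B2 = X; n_A2 = X.
Summing: n_T = 1 + X.
K_p = p_B2 p_A2 / (p_B1) with p_i = (n_i/n_T)·P.
At X = 0.633: the mole-fraction product g(X) = Π y_i^ν_i = 0.6686. Since K_p = g(X)·P^{1}, P = (K_p/g)^(1/1) = (0.634/0.6686)^(1/1) = 0.948 atm.

P = 0.948 atm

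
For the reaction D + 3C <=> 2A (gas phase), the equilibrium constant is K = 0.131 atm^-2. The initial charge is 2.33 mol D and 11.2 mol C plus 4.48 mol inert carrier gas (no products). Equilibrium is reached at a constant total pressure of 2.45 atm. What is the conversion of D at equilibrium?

Basis: 2.33 mol D initially; let X = conversion of D. Extent ξ = 2.33X.
Mole table: n_D = 2.33 − 2.33X; n_C = 11.2 − 6.99X; n_A = 4.66X; n_I = 4.48 (inert).
Total moles n_T = 18 − 4.66X.
y_i = n_i/n_T, p_i = y_i·P. K = p_A^2 / (p_D p_C^3).
Substituting and setting equal to 0.131 atm^-2 gives a polynomial in X; the root in (0,1) is X = 0.363.

X = 0.363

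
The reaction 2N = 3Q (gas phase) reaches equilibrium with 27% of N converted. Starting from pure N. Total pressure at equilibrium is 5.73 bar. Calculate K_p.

K_p = 0.629 bar

Take 1 mol N as basis and let X be its fractional conversion, so ξ = 0.5X.
Mole table: n_N = 1 − X; n_Q = 1.5X.
Summing: n_T = 1 + 0.5X.
At X = 0.27: n_N = 0.73, n_Q = 0.405, n_T = 1.14.
p_i = (n_i/n_T)·P. K_p = p_Q^3 / (p_N^2) = 0.629 bar.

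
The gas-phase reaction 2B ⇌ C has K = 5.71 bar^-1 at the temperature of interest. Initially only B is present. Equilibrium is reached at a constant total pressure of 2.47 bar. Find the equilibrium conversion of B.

Take 1 mol B as basis and let X be its fractional conversion, so ξ = 0.5X.
Mole table: n_B = 1 − X; n_C = 0.5X.
n_T = Σnᵢ = 1 − 0.5X.
With p_i = (n_i/n_T)P, K = p_C / (p_B^2).
Equating to 5.71 bar^-1 and solving on 0 < X < 1: X = 0.868.

X = 0.868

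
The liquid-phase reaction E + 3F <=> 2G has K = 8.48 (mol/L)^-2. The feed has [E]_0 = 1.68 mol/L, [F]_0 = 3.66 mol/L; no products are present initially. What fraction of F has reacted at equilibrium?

Let X = conversion of F; extent ξ = 3.66X/3 mol/L.
Concentrations: [E] = 1.68 − 1.22X; [F] = 3.66 − 3.66X; [G] = 2.44X.
K = [G]^2 / ([E] [F]^3).
Equating to 8.48 (mol/L)^-2: the physical root is X = 0.773.

X = 0.773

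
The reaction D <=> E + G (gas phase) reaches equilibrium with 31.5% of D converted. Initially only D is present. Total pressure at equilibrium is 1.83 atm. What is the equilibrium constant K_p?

K_p = 0.202 atm

Let X = conversion of D (basis 1 mol D); extent of reaction ξ = X.
Mole table: n_D = 1 − X; n_E = X; n_G = X.
Total moles n_T = 1 + X.
At X = 0.315: n_D = 0.685, n_E = 0.315, n_G = 0.315, n_T = 1.31.
p_i = (n_i/n_T)·P. K_p = p_E p_G / (p_D) = 0.202 atm.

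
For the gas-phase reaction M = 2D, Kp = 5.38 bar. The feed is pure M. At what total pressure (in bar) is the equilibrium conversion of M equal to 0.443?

Take 1 mol M as basis and let X be its fractional conversion, so ξ = X.
Mole table: n_M = 1 − X; n_D = 2X.
Summing: n_T = 1 + X.
Kp = p_D^2 / (p_M) with p_i = (n_i/n_T)·P.
At X = 0.443: the mole-fraction product g(X) = Π y_i^ν_i = 0.9767. Since Kp = g(X)·P^{1}, P = (Kp/g)^(1/1) = (5.38/0.9767)^(1/1) = 5.51 bar.

P = 5.51 bar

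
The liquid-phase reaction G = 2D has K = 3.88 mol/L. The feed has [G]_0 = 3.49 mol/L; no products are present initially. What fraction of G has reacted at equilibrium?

X = 0.406

Let X = conversion of G; extent ξ = 3.49·X mol/L.
Concentrations: [G] = 3.49 − 3.49X; [D] = 6.98X.
K = [D]^2 / ([G]).
Solving K = 3.88 for X ∈ (0,1): X = 0.406.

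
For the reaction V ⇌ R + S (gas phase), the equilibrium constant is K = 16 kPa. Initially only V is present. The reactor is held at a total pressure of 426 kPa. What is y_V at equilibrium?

y_V = 0.680

Take 1 mol V as basis and let X be its fractional conversion, so ξ = X.
Species balance: n_V = 1 − X; n_R = X; n_S = X.
Summing: n_T = 1 + X.
Mole fractions y_i = n_i/n_T; K = p_R p_S / (p_V) with p_i = y_i·P.
Equating to 16 kPa and solving on 0 < X < 1: X = 0.190.
Then n_V = 0.81, n_T = 1.19, so y_V = 0.680.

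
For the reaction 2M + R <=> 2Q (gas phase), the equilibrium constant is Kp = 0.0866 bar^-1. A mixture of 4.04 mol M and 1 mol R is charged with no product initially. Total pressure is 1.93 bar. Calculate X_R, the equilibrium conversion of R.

Take 1 mol R as basis and let X be its fractional conversion, so ξ = X.
At extent ξ: n_M = 4.04 − 2X; n_R = 1 − X; n_Q = 2X.
n_T = Σnᵢ = 5.04 − X.
Mole fractions y_i = n_i/n_T; Kp = p_Q^2 / (p_M^2 p_R) with p_i = y_i·P.
This yields a degree-3 equation in X; solving on (0,1), X = 0.277.

X = 0.277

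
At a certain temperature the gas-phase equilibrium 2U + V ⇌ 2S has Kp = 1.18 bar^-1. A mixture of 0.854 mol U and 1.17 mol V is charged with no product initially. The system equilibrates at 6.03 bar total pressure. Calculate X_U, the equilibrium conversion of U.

Let X = conversion of U (basis 0.854 mol U); extent of reaction ξ = 0.427X.
Moles: n_U = 0.854 − 0.854X; n_V = 1.17 − 0.427X; n_S = 0.854X.
n_T = Σnᵢ = 2.02 − 0.427X.
y_i = n_i/n_T, p_i = y_i·P. Kp = p_S^2 / (p_U^2 p_V).
Substituting and setting equal to 1.18 bar^-1 gives a polynomial in X; the root in (0,1) is X = 0.656.

X = 0.656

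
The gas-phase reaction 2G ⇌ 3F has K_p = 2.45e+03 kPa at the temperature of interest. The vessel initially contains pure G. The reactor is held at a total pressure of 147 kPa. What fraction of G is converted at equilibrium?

Let X = conversion of G (basis 1 mol G); extent of reaction ξ = 0.5X.
At extent ξ: n_G = 1 − X; n_F = 1.5X.
n_T = Σnᵢ = 1 + 0.5X.
With p_i = (n_i/n_T)P, K_p = p_F^3 / (p_G^2).
Equating to 2.45e+03 kPa and solving on 0 < X < 1: X = 0.751.

X = 0.751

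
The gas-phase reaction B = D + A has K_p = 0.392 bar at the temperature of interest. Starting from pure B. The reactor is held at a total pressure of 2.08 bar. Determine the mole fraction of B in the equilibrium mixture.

y_B = 0.430

Basis: 1 mol B initially; let X = conversion of B. Extent ξ = X.
Moles: n_B = 1 − X; n_D = X; n_A = X.
Summing: n_T = 1 + X.
With p_i = (n_i/n_T)P, K_p = p_D p_A / (p_B).
This yields a degree-2 equation in X; solving on (0,1), X = 0.398.
Then n_B = 0.602, n_T = 1.4, so y_B = 0.430.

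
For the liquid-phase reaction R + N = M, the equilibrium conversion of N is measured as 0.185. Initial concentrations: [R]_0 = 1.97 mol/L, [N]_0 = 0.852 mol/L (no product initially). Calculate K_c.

K_c = 0.125 L/mol

Let X = conversion of N.
Concentrations: [R] = 1.97 − 0.852X; [N] = 0.852 − 0.852X; [M] = 0.852X.
At X = 0.185: [R] = 1.81, [N] = 0.694, [M] = 0.158.
K_c = [M] / ([R] [N]) = 0.125 L/mol.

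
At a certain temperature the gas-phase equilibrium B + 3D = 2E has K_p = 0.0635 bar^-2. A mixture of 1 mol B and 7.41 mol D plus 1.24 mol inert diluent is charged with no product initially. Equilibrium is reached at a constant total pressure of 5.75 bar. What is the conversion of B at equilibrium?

Take 1 mol B as basis and let X be its fractional conversion, so ξ = X.
Moles: n_B = 1 − X; n_D = 7.41 − 3X; n_E = 2X; n_I = 1.24 (inert).
Total moles n_T = 9.65 − 2X.
y_i = n_i/n_T, p_i = y_i·P. K_p = p_E^2 / (p_B p_D^3).
Equating to 0.0635 bar^-2 and solving on 0 < X < 1: X = 0.652.

X = 0.652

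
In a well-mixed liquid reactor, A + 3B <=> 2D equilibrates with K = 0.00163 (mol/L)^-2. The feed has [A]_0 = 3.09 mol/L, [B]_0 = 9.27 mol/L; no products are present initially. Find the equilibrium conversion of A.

X = 0.205

Let X = conversion of A; extent ξ = 3.09·X mol/L.
Concentrations: [A] = 3.09 − 3.09X; [B] = 9.27 − 9.27X; [D] = 6.18X.
K = [D]^2 / ([A] [B]^3).
This equals 0.00163 at X = 0.205 (the root in 0 < X < 1).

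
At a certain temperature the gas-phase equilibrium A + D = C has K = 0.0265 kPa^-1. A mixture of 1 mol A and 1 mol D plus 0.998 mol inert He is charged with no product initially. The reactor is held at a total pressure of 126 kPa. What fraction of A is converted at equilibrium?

X = 0.427

Let X = conversion of A (basis 1 mol A); extent of reaction ξ = X.
Moles: n_A = 1 − X; n_D = 1 − X; n_C = X; n_I = 0.998 (inert).
Summing: n_T = 3 − X.
y_i = n_i/n_T, p_i = y_i·P. K = p_C / (p_A p_D).
Substituting and setting equal to 0.0265 kPa^-1 gives a polynomial in X; the root in (0,1) is X = 0.427.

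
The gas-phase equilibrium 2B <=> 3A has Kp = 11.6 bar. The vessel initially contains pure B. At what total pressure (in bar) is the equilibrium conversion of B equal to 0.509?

P = 7.88 bar

Basis: 1 mol B initially; let X = conversion of B. Extent ξ = 0.5X.
Species balance: n_B = 1 − X; n_A = 1.5X.
n_T = Σnᵢ = 1 + 0.5X.
Kp = p_A^3 / (p_B^2) with p_i = (n_i/n_T)·P.
At X = 0.509: the mole-fraction product g(X) = Π y_i^ν_i = 1.472. Since Kp = g(X)·P^{1}, P = (Kp/g)^(1/1) = (11.6/1.472)^(1/1) = 7.88 bar.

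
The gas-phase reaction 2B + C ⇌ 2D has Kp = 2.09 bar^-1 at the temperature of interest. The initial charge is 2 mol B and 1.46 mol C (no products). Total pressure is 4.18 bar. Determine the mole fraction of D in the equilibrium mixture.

Let X = conversion of B (basis 2 mol B); extent of reaction ξ = X.
Moles: n_B = 2 − 2X; n_C = 1.46 − X; n_D = 2X.
Summing: n_T = 3.46 − X.
With p_i = (n_i/n_T)P, Kp = p_D^2 / (p_B^2 p_C).
Substituting and setting equal to 2.09 bar^-1 gives a polynomial in X; the root in (0,1) is X = 0.617.
Then n_D = 1.23, n_T = 2.84, so y_D = 0.434.

y_D = 0.434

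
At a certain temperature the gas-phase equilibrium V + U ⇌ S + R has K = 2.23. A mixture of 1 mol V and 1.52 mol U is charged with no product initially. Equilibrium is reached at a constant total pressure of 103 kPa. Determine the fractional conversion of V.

Take 1 mol V as basis and let X be its fractional conversion, so ξ = X.
Moles: n_V = 1 − X; n_U = 1.52 − X; n_S = X; n_R = X.
Total moles n_T = 2.52 (Δν = 0, constant).
y_i = n_i/n_T, p_i = y_i·P. K = p_S p_R / (p_V p_U).
Substituting and setting equal to 2.23 gives a polynomial in X; the root in (0,1) is X = 0.715.

X = 0.715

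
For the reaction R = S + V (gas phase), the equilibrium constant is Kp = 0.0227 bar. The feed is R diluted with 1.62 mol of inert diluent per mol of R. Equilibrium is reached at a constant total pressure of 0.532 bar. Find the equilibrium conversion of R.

Basis: 1 mol R initially; let X = conversion of R. Extent ξ = X.
Moles: n_R = 1 − X; n_S = X; n_V = X; n_I = 1.62 (inert).
Total moles n_T = 2.62 + X.
Mole fractions y_i = n_i/n_T; Kp = p_S p_V / (p_R) with p_i = y_i·P.
Equating to 0.0227 bar and solving on 0 < X < 1: X = 0.296.

X = 0.296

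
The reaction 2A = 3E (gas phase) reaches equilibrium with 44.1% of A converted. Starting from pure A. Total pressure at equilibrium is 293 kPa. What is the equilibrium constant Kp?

Take 1 mol A as basis and let X be its fractional conversion, so ξ = 0.5X.
Species balance: n_A = 1 − X; n_E = 1.5X.
Summing: n_T = 1 + 0.5X.
At X = 0.441: n_A = 0.559, n_E = 0.661, n_T = 1.22.
p_i = (n_i/n_T)·P. Kp = p_E^3 / (p_A^2) = 222 kPa.

Kp = 222 kPa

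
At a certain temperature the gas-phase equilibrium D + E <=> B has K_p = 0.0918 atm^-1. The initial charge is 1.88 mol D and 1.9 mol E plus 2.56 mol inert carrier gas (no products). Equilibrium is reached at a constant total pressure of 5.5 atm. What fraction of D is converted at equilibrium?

X = 0.121

Take 1.88 mol D as basis and let X be its fractional conversion, so ξ = 1.88X.
Mole table: n_D = 1.88 − 1.88X; n_E = 1.9 − 1.88X; n_B = 1.88X; n_I = 2.56 (inert).
Total moles n_T = 6.34 − 1.88X.
y_i = n_i/n_T, p_i = y_i·P. K_p = p_B / (p_D p_E).
This yields a degree-2 equation in X; solving on (0,1), X = 0.121.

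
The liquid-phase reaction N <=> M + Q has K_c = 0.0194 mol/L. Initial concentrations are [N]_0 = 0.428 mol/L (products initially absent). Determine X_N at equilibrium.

X = 0.191

Let X = conversion of N; extent ξ = 0.428·X mol/L.
Concentrations: [N] = 0.428 − 0.428X; [M] = 0.428X; [Q] = 0.428X.
K_c = [M] [Q] / ([N]).
Equating to 0.0194 mol/L: the physical root is X = 0.191.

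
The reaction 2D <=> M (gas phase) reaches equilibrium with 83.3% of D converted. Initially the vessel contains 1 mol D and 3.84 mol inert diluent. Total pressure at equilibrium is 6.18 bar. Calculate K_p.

Take 1 mol D as basis and let X be its fractional conversion, so ξ = 0.5X.
At extent ξ: n_D = 1 − X; n_M = 0.5X; n_I = 3.84 (inert).
n_T = Σnᵢ = 4.84 − 0.5X.
At X = 0.833: n_D = 0.167, n_M = 0.416, n_T = 4.42.
p_i = (n_i/n_T)·P. K_p = p_M / (p_D^2) = 10.7 bar^-1.

K_p = 10.7 bar^-1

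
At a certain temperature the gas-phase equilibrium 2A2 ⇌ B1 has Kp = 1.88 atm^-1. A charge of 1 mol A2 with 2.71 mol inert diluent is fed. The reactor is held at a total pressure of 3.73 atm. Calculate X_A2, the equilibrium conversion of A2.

X = 0.614

Basis: 1 mol A2 initially; let X = conversion of A2. Extent ξ = 0.5X.
Mole table: n_A2 = 1 − X; n_B1 = 0.5X; n_I = 2.71 (inert).
n_T = Σnᵢ = 3.71 − 0.5X.
y_i = n_i/n_T, p_i = y_i·P. Kp = p_B1 / (p_A2^2).
This yields a degree-2 equation in X; solving on (0,1), X = 0.614.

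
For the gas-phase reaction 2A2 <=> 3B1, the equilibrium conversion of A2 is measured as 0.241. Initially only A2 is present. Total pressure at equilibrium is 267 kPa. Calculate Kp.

Kp = 19.5 kPa

Take 1 mol A2 as basis and let X be its fractional conversion, so ξ = 0.5X.
Mole table: n_A2 = 1 − X; n_B1 = 1.5X.
Summing: n_T = 1 + 0.5X.
At X = 0.241: n_A2 = 0.759, n_B1 = 0.361, n_T = 1.12.
p_i = (n_i/n_T)·P. Kp = p_B1^3 / (p_A2^2) = 19.5 kPa.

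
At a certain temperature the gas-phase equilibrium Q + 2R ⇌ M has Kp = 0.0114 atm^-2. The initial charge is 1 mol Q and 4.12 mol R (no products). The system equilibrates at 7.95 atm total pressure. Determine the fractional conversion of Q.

Let X = conversion of Q (basis 1 mol Q); extent of reaction ξ = X.
Species balance: n_Q = 1 − X; n_R = 4.12 − 2X; n_M = X.
n_T = Σnᵢ = 5.12 − 2X.
y_i = n_i/n_T, p_i = y_i·P. Kp = p_M / (p_Q p_R^2).
Substituting and setting equal to 0.0114 atm^-2 gives a polynomial in X; the root in (0,1) is X = 0.304.

X = 0.304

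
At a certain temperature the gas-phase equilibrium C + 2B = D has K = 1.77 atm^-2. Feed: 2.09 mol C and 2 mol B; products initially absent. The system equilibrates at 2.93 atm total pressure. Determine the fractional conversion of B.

X = 0.751

Take 2 mol B as basis and let X be its fractional conversion, so ξ = X.
At extent ξ: n_C = 2.09 − X; n_B = 2 − 2X; n_D = X.
n_T = Σnᵢ = 4.09 − 2X.
y_i = n_i/n_T, p_i = y_i·P. K = p_D / (p_C p_B^2).
Substituting and setting equal to 1.77 atm^-2 gives a polynomial in X; the root in (0,1) is X = 0.751.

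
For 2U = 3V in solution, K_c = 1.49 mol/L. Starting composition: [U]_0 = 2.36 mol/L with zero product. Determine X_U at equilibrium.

X = 0.405

Let X = conversion of U; extent ξ = 2.36X/2 mol/L.
Concentrations: [U] = 2.36 − 2.36X; [V] = 3.54X.
K_c = [V]^3 / ([U]^2).
Setting equal to 1.49 and solving for X on (0,1) gives X = 0.405.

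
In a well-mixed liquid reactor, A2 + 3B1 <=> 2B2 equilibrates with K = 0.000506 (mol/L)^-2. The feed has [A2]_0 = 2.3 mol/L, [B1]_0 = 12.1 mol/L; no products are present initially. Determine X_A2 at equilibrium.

X = 0.224

Let X = conversion of A2; extent ξ = 2.3·X mol/L.
Concentrations: [A2] = 2.3 − 2.3X; [B1] = 12.1 − 6.9X; [B2] = 4.6X.
K = [B2]^2 / ([A2] [B1]^3).
Solving K = 0.000506 for X ∈ (0,1): X = 0.224.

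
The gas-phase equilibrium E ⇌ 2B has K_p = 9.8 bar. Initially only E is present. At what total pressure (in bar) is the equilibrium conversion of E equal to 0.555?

Take 1 mol E as basis and let X be its fractional conversion, so ξ = X.
Moles: n_E = 1 − X; n_B = 2X.
Total moles n_T = 1 + X.
K_p = p_B^2 / (p_E) with p_i = (n_i/n_T)·P.
At X = 0.555: the mole-fraction product g(X) = Π y_i^ν_i = 1.781. Since K_p = g(X)·P^{1}, P = (K_p/g)^(1/1) = (9.8/1.781)^(1/1) = 5.5 bar.

P = 5.5 bar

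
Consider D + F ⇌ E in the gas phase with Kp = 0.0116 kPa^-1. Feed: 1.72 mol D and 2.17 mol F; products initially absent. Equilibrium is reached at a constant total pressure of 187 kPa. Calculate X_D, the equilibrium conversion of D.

X = 0.486

Take 1.72 mol D as basis and let X be its fractional conversion, so ξ = 1.72X.
Moles: n_D = 1.72 − 1.72X; n_F = 2.17 − 1.72X; n_E = 1.72X.
Summing: n_T = 3.89 − 1.72X.
Mole fractions y_i = n_i/n_T; Kp = p_E / (p_D p_F) with p_i = y_i·P.
Setting this equal to 0.0116 kPa^-1 and taking the physical root (0 < X < 1) gives X = 0.486.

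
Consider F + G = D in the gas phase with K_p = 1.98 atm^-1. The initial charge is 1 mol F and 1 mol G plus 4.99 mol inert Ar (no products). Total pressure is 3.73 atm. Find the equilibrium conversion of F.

X = 0.402

Let X = conversion of F (basis 1 mol F); extent of reaction ξ = X.
Mole table: n_F = 1 − X; n_G = 1 − X; n_D = X; n_I = 4.99 (inert).
Summing: n_T = 6.99 − X.
Mole fractions y_i = n_i/n_T; K_p = p_D / (p_F p_G) with p_i = y_i·P.
This yields a degree-2 equation in X; solving on (0,1), X = 0.402.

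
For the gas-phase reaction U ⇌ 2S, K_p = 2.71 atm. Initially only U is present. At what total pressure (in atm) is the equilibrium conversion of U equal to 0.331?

P = 5.51 atm

Take 1 mol U as basis and let X be its fractional conversion, so ξ = X.
At extent ξ: n_U = 1 − X; n_S = 2X.
Summing: n_T = 1 + X.
K_p = p_S^2 / (p_U) with p_i = (n_i/n_T)·P.
At X = 0.331: the mole-fraction product g(X) = Π y_i^ν_i = 0.4922. Since K_p = g(X)·P^{1}, P = (K_p/g)^(1/1) = (2.71/0.4922)^(1/1) = 5.51 atm.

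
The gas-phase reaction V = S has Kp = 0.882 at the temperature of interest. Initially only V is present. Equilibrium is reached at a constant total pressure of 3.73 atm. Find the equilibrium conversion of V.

X = 0.469

Take 1 mol V as basis and let X be its fractional conversion, so ξ = X.
At extent ξ: n_V = 1 − X; n_S = X.
Since Δν = 0, n_T = 1 throughout.
With p_i = (n_i/n_T)P, Kp = p_S / (p_V).
Equating to 0.882 and solving on 0 < X < 1: X = 0.469.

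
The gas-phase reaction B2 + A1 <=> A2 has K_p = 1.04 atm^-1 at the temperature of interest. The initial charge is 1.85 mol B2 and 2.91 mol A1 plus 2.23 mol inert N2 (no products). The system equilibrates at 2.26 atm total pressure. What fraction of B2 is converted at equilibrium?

X = 0.443

Let X = conversion of B2 (basis 1.85 mol B2); extent of reaction ξ = 1.85X.
At extent ξ: n_B2 = 1.85 − 1.85X; n_A1 = 2.91 − 1.85X; n_A2 = 1.85X; n_I = 2.23 (inert).
Summing: n_T = 6.99 − 1.85X.
y_i = n_i/n_T, p_i = y_i·P. K_p = p_A2 / (p_B2 p_A1).
Substituting and setting equal to 1.04 atm^-1 gives a polynomial in X; the root in (0,1) is X = 0.443.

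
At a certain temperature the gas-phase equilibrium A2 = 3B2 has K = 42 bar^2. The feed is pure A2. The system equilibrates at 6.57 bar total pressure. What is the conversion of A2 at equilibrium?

X = 0.413

Take 1 mol A2 as basis and let X be its fractional conversion, so ξ = X.
At extent ξ: n_A2 = 1 − X; n_B2 = 3X.
n_T = Σnᵢ = 1 + 2X.
With p_i = (n_i/n_T)P, K = p_B2^3 / (p_A2).
This yields a degree-3 equation in X; solving on (0,1), X = 0.413.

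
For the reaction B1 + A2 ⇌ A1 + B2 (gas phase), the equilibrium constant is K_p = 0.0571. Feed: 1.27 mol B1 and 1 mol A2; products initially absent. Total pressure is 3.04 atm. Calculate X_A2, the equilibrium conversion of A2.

Take 1 mol A2 as basis and let X be its fractional conversion, so ξ = X.
Mole table: n_B1 = 1.27 − X; n_A2 = 1 − X; n_A1 = X; n_B2 = X.
Since Δν = 0, n_T = 2.27 throughout.
With p_i = (n_i/n_T)P, K_p = p_A1 p_B2 / (p_B1 p_A2).
Setting this equal to 0.0571 and taking the physical root (0 < X < 1) gives X = 0.217.

X = 0.217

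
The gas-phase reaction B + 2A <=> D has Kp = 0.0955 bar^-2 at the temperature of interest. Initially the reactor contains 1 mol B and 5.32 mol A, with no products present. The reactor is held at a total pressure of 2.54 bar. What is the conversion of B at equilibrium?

Take 1 mol B as basis and let X be its fractional conversion, so ξ = X.
Species balance: n_B = 1 − X; n_A = 5.32 − 2X; n_D = X.
Total moles n_T = 6.32 − 2X.
y_i = n_i/n_T, p_i = y_i·P. Kp = p_D / (p_B p_A^2).
Setting this equal to 0.0955 bar^-2 and taking the physical root (0 < X < 1) gives X = 0.296.

X = 0.296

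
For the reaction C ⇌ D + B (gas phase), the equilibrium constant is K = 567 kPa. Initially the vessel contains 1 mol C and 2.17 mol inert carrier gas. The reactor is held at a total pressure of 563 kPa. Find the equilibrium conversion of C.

X = 0.829

Let X = conversion of C (basis 1 mol C); extent of reaction ξ = X.
At extent ξ: n_C = 1 − X; n_D = X; n_B = X; n_I = 2.17 (inert).
Summing: n_T = 3.17 + X.
With p_i = (n_i/n_T)P, K = p_D p_B / (p_C).
Setting this equal to 567 kPa and taking the physical root (0 < X < 1) gives X = 0.829.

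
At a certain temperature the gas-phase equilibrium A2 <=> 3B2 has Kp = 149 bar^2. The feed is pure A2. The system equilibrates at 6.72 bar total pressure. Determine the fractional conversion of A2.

X = 0.616

Let X = conversion of A2 (basis 1 mol A2); extent of reaction ξ = X.
Moles: n_A2 = 1 − X; n_B2 = 3X.
Total moles n_T = 1 + 2X.
Mole fractions y_i = n_i/n_T; Kp = p_B2^3 / (p_A2) with p_i = y_i·P.
Setting this equal to 149 bar^2 and taking the physical root (0 < X < 1) gives X = 0.616.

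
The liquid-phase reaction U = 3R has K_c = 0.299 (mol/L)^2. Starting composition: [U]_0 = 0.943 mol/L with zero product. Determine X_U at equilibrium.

Let X = conversion of U; extent ξ = 0.943·X mol/L.
Concentrations: [U] = 0.943 − 0.943X; [R] = 2.83X.
K_c = [R]^3 / ([U]).
Solving K_c = 0.299 for X ∈ (0,1): X = 0.214.

X = 0.214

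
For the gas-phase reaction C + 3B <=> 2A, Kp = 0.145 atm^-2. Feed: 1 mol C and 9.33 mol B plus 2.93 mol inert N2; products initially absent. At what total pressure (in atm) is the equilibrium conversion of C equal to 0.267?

Take 1 mol C as basis and let X be its fractional conversion, so ξ = X.
At extent ξ: n_C = 1 − X; n_B = 9.33 − 3X; n_A = 2X; n_I = 2.93 (inert).
n_T = Σnᵢ = 13.3 − 2X.
Kp = p_A^2 / (p_C p_B^3) with p_i = (n_i/n_T)·P.
At X = 0.267: the mole-fraction product g(X) = Π y_i^ν_i = 0.1015. Since Kp = g(X)·P^{-2}, P = (g/Kp)^(1/2) = (0.1015/0.145)^(1/2) = 0.837 atm.

P = 0.837 atm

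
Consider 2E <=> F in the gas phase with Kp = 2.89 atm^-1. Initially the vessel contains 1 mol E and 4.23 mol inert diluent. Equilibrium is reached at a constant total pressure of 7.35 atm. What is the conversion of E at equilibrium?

Basis: 1 mol E initially; let X = conversion of E. Extent ξ = 0.5X.
Mole table: n_E = 1 − X; n_F = 0.5X; n_I = 4.23 (inert).
n_T = Σnᵢ = 5.23 − 0.5X.
Mole fractions y_i = n_i/n_T; Kp = p_F / (p_E^2) with p_i = y_i·P.
This yields a degree-2 equation in X; solving on (0,1), X = 0.714.

X = 0.714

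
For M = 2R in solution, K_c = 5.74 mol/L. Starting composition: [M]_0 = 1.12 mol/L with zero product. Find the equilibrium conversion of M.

Let X = conversion of M; extent ξ = 1.12·X mol/L.
Concentrations: [M] = 1.12 − 1.12X; [R] = 2.24X.
K_c = [R]^2 / ([M]).
Equating to 5.74 mol/L: the physical root is X = 0.660.

X = 0.660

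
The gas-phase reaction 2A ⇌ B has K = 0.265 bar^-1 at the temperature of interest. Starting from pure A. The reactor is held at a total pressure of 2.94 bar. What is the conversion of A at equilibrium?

X = 0.507

Let X = conversion of A (basis 1 mol A); extent of reaction ξ = 0.5X.
Moles: n_A = 1 − X; n_B = 0.5X.
Summing: n_T = 1 − 0.5X.
Mole fractions y_i = n_i/n_T; K = p_B / (p_A^2) with p_i = y_i·P.
Equating to 0.265 bar^-1 and solving on 0 < X < 1: X = 0.507.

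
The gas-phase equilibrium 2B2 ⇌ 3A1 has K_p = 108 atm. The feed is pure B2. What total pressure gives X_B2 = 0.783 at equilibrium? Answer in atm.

Take 1 mol B2 as basis and let X be its fractional conversion, so ξ = 0.5X.
Moles: n_B2 = 1 − X; n_A1 = 1.5X.
Summing: n_T = 1 + 0.5X.
K_p = p_A1^3 / (p_B2^2) with p_i = (n_i/n_T)·P.
At X = 0.783: the mole-fraction product g(X) = Π y_i^ν_i = 24.73. Since K_p = g(X)·P^{1}, P = (K_p/g)^(1/1) = (108/24.73)^(1/1) = 4.37 atm.

P = 4.37 atm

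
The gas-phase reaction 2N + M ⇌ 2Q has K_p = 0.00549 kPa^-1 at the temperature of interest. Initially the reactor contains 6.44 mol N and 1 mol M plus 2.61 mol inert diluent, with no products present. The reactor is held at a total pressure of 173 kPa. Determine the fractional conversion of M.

Take 1 mol M as basis and let X be its fractional conversion, so ξ = X.
Species balance: n_N = 6.44 − 2X; n_M = 1 − X; n_Q = 2X; n_I = 2.61 (inert).
n_T = Σnᵢ = 10.1 − X.
Mole fractions y_i = n_i/n_T; K_p = p_Q^2 / (p_N^2 p_M) with p_i = y_i·P.
Equating to 0.00549 kPa^-1 and solving on 0 < X < 1: X = 0.559.

X = 0.559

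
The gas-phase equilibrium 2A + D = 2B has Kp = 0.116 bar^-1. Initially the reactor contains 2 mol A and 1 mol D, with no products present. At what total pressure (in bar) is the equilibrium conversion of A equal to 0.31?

Take 2 mol A as basis and let X be its fractional conversion, so ξ = X.
Moles: n_A = 2 − 2X; n_D = 1 − X; n_B = 2X.
n_T = Σnᵢ = 3 − X.
Kp = p_B^2 / (p_A^2 p_D) with p_i = (n_i/n_T)·P.
At X = 0.31: the mole-fraction product g(X) = Π y_i^ν_i = 0.7869. Since Kp = g(X)·P^{-1}, P = (g/Kp)^(1/1) = (0.7869/0.116)^(1/1) = 6.78 bar.

P = 6.78 bar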